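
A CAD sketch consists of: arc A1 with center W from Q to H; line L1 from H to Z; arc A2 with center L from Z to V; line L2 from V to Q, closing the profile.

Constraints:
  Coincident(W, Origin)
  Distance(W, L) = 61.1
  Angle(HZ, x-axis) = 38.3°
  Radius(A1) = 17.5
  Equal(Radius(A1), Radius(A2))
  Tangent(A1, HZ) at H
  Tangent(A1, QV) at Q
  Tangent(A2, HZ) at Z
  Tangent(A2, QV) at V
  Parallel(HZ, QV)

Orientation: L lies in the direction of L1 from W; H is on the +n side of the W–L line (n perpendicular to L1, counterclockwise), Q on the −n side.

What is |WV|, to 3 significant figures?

63.6

The slot axis is L1's direction at 38.3°, so u = (cos 38.3°, sin 38.3°) = (0.785, 0.620) and n = (−sin 38.3°, cos 38.3°) = (-0.620, 0.785). W is at the origin and L lies 61.1 along u from W, so L = 61.1·u = (47.9, 37.9). Tangency of A1 to both parallel lines with radius 17.5 puts H and Q at W ± 17.5·n: H = (-10.8, 13.7), Q = (10.8, -13.7). Equal radii place Z and V the same way about L: Z = L + 17.5·n = (37.1, 51.6), V = L − 17.5·n = (58.8, 24.1). Then |WV| = |V − W| = 63.6.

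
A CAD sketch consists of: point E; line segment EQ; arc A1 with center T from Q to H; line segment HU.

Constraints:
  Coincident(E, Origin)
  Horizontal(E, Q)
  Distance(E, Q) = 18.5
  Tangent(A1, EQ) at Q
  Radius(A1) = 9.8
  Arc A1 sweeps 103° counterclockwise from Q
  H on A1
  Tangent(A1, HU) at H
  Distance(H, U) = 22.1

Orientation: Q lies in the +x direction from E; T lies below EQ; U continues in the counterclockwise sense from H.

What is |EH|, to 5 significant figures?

14.974

E is at the origin; E and Q share the same y with |EQ| = 18.5 and Q on the +x side, so Q = (18.500, 0.0000). A1 meets EQ tangentially, so TQ is at right angles to EQ, so T = Q + (0, -9.8) = (18.500, -9.8000). On A1, Q sits at bearing 90° from T; a 103° counterclockwise sweep puts H at bearing 193°, so H = T + 9.8·(cos 193°, sin 193°) = (8.9512, -12.005). Then |EH| = |H − E| = 14.974.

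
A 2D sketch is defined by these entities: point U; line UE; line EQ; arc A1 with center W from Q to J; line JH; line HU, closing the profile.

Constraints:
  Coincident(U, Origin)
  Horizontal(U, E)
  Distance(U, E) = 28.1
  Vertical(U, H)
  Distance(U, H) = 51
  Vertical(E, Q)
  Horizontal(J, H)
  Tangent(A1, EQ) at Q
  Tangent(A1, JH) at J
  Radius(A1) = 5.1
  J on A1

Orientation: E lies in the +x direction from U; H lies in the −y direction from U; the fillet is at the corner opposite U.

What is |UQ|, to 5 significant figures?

53.818

U is at the origin; U and E share the same y with |UE| = 28.1 and E on the +x side, so E = (28.100, 0.0000). UH is vertical with |UH| = 51.0 and H on the −y side, so H = (0.0000, -51.000). The virtual corner opposite U is at (28.100, -51.000). Since A1 is tangent to EQ there, WQ ⟂ EQ and A1 meets JH tangentially, so WJ is at right angles to JH, with radius 5.1, so the center W sits 5.1 in from both sides at W = (23.000, -45.900). That places the tangent points at Q = (28.100, -45.900) on EQ and J = (23.000, -51.000) on JH. Then |UQ| = |Q − U| = 53.818.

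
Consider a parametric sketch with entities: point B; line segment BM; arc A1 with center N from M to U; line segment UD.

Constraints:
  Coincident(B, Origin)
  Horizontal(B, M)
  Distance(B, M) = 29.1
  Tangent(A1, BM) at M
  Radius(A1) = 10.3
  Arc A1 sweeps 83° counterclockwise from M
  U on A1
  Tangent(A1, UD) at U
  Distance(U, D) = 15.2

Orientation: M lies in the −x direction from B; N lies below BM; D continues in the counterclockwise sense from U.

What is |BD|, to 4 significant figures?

47.73

B is at the origin; B and M share the same y with |BM| = 29.1 and M on the −x side, so M = (-29.10, 0.000). Since A1 is tangent to BM there, NM ⟂ BM, so N = M + (0, -10.3) = (-29.10, -10.30). On A1, M sits at bearing 90° from N; an 83° counterclockwise sweep puts U at bearing 173°, so U = N + 10.3·(cos 173°, sin 173°) = (-39.32, -9.045). Tangency of A1 to UD means the radius NU is perpendicular to UD, so UD runs along (−sin 173°, cos 173°); with |UD| = 15.2, D = (-41.18, -24.13). Then |BD| = |D − B| = 47.73.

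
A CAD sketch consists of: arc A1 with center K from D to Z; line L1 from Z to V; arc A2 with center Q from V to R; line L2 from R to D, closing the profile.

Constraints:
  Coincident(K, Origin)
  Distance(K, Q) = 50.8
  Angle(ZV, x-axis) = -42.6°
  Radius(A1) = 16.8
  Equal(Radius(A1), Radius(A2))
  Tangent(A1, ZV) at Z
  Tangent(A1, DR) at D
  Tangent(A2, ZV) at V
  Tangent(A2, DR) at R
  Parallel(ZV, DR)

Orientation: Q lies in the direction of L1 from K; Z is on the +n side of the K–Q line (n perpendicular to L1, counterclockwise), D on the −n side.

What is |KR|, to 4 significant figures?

53.51

The slot axis is L1's direction at -42.6°, so u = (cos -42.6°, sin -42.6°) = (0.7361, -0.6769) and n = (−sin -42.6°, cos -42.6°) = (0.6769, 0.7361). K is at the origin and Q lies 50.8 along u from K, so Q = 50.8·u = (37.39, -34.39). Tangency of A1 to both parallel lines with radius 16.8 puts Z and D at K ± 16.8·n: Z = (11.37, 12.37), D = (-11.37, -12.37). Equal radii place V and R the same way about Q: V = Q + 16.8·n = (48.77, -22.02), R = Q − 16.8·n = (26.02, -46.75). Then |KR| = |R − K| = 53.51.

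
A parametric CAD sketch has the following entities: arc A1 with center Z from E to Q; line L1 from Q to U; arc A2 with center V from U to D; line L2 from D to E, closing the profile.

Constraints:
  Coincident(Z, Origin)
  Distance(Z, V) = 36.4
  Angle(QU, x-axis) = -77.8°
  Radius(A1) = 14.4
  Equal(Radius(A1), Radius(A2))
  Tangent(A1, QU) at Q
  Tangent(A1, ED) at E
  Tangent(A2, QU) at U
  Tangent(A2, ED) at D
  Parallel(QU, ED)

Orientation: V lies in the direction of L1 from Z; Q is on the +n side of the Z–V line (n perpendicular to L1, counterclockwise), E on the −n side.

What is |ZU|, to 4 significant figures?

39.14

Tangency of A1 to both parallel lines with radius 14.4 puts Q and E at Z ± 14.4·n: Q = (14.07, 3.043), E = (-14.07, -3.043). Equal radii place U and D the same way about V: U = V + 14.4·n = (21.77, -32.53), D = V − 14.4·n = (-6.383, -38.62). Then |ZU| = |U − Z| = 39.14.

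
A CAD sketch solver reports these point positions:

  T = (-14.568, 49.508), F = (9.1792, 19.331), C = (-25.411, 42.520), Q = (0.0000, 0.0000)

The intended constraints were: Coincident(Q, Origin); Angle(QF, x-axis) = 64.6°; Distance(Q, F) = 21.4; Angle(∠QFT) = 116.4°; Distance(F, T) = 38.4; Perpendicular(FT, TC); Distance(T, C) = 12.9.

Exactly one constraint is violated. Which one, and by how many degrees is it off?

Perpendicular(FT, TC) — off by 5.40°.

Q = (0.00, 0.00) ✓; QF at 64.60° ✓; |QF| = 21.40 ✓; ∠QFT = 116.4° ✓; |FT| = 38.40 ✓; ∠(FT, TC) = 84.60° ✗; |TC| = 12.90 ✓.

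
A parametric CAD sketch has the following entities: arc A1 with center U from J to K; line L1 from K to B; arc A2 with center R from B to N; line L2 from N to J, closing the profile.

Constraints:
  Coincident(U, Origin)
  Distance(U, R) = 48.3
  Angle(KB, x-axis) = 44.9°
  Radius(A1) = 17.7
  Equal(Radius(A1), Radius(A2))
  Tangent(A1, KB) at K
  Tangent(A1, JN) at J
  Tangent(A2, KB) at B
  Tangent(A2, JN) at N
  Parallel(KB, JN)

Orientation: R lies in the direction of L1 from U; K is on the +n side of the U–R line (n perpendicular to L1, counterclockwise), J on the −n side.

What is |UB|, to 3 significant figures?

51.4

The slot axis is L1's direction at 44.9°, so u = (cos 44.9°, sin 44.9°) = (0.708, 0.706) and n = (−sin 44.9°, cos 44.9°) = (-0.706, 0.708). U is at the origin and R lies 48.3 along u from U, so R = 48.3·u = (34.2, 34.1). Tangency of A1 to both parallel lines with radius 17.7 puts K and J at U ± 17.7·n: K = (-12.5, 12.5), J = (12.5, -12.5). Equal radii place B and N the same way about R: B = R + 17.7·n = (21.7, 46.6), N = R − 17.7·n = (46.7, 21.6). Then |UB| = |B − U| = 51.4.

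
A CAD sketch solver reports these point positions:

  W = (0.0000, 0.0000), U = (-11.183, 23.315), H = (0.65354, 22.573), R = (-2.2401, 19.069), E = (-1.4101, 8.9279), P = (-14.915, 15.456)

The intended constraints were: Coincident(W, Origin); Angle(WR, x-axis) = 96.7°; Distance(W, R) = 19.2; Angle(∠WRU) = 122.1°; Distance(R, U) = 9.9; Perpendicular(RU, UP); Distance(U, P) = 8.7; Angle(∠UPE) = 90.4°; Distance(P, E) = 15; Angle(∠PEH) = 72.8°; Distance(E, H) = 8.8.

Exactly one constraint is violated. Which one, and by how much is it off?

Distance(E, H) = 8.8 — off by 5.00.

W = (0.00, 0.00) ✓; WR at 96.70° ✓; |WR| = 19.20 ✓; ∠WRU = 122.1° ✓; |RU| = 9.900 ✓; ∠(RU, UP) = 90.00° ✓; |UP| = 8.700 ✓; ∠UPE = 90.40° ✓; |PE| = 15.00 ✓; ∠PEH = 72.80° ✓; |EH| = 13.80 ✗.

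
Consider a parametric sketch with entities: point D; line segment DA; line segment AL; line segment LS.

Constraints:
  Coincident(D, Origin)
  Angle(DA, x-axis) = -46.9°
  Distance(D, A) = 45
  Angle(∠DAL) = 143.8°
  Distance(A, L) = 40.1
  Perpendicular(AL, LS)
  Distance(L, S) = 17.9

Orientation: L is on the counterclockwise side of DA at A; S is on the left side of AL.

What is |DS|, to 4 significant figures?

76.90

D is at the origin; DA runs at -46.9° with length 45.0, so A = 45.0·(cos -46.9°, sin -46.9°) = (30.75, -32.86). ∠DAL = 143.8°, so AL runs at -46.9° + (180° − 143.8°) = -10.70° from the x-axis; with |AL| = 40.1, L = A + 40.1·(cos -10.70°, sin -10.70°) = (70.15, -40.30). The perpendicularity gives LS at right angles to AL; with |LS| = 17.9 on the left of AL, S = L + 17.9·(0.1857, 0.9826) = (73.47, -22.71). Then |DS| = |S − D| = 76.90.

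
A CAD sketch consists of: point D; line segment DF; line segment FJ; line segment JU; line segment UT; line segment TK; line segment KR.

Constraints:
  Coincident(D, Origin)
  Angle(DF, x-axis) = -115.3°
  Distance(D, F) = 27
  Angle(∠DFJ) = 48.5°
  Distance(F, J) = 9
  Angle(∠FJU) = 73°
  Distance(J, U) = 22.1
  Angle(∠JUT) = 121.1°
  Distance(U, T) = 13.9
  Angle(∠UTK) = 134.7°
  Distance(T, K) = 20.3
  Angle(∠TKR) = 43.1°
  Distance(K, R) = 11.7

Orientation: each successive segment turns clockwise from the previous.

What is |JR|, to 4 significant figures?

28.34

D is at the origin; DF runs at -115.3° with length 27.0, so F = (-11.54, -24.41). ∠DFJ = 48.5° gives FJ at 113.2° from the x-axis; with |FJ| = 9.0, J = (-15.08, -16.14). ∠FJU = 73.0° gives JU at 6.200° from the x-axis; with |JU| = 22.1, U = (6.887, -13.75). ∠JUT = 121.1° gives UT at -52.70° from the x-axis; with |UT| = 13.9, T = (15.31, -24.81). ∠UTK = 134.7° gives TK at -98.00° from the x-axis; with |TK| = 20.3, K = (12.48, -44.91). ∠TKR = 43.1° gives KR at 125.1° from the x-axis; with |KR| = 11.7, R = (5.757, -35.34). Then |JR| = |R − J| = 28.34.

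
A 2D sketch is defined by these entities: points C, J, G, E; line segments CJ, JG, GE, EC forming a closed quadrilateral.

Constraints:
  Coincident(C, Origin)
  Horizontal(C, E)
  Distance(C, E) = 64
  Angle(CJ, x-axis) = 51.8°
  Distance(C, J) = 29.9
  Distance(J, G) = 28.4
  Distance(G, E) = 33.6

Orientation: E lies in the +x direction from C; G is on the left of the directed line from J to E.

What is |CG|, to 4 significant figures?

54.54

C is at the origin; CE is horizontal with |CE| = 64.0 and E in +x, so E = (64.0, 0). CJ runs at 51.8° with |CJ| = 29.9, so J = (18.49, 23.50). G is determined by |JG| = 28.4 and |GE| = 33.6 together: it lies at the intersection of circle(J, 28.4) and circle(E, 33.6). With |JE| = 51.22, the foot of the radical line on JE is 22.46 from J and the perpendicular offset is √(28.4² − 22.46²) = 17.38. Taking the left-of-JE solution: G = (46.42, 28.64).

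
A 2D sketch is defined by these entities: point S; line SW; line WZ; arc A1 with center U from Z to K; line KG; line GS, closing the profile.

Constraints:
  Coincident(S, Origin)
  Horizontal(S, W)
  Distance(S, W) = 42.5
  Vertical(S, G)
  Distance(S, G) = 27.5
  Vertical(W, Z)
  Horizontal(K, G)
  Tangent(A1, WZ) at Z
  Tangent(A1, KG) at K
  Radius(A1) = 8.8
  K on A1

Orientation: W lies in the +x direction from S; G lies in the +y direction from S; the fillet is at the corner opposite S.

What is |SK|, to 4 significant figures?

43.50

The virtual corner opposite S is at (42.50, 27.50). Tangency of A1 to WZ means the radius UZ is perpendicular to WZ and A1 meets KG tangentially, so UK is at right angles to KG, with radius 8.8, so the center U sits 8.8 in from both sides at U = (33.70, 18.70). That places the tangent points at Z = (42.50, 18.70) on WZ and K = (33.70, 27.50) on KG. Then |SK| = |K − S| = 43.50.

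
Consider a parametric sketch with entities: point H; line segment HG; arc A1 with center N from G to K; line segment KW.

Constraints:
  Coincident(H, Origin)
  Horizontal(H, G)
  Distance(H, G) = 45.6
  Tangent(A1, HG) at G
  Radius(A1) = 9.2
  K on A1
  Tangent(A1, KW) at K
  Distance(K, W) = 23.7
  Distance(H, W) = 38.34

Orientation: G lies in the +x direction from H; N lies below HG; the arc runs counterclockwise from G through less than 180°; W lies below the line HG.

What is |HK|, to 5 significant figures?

37.625

Checks: |NK| = 9.200 ✓; ∠(NK, KW) = 90.00° ✓; |KW| = 23.70 ✓; |HW| = 38.34 ✓.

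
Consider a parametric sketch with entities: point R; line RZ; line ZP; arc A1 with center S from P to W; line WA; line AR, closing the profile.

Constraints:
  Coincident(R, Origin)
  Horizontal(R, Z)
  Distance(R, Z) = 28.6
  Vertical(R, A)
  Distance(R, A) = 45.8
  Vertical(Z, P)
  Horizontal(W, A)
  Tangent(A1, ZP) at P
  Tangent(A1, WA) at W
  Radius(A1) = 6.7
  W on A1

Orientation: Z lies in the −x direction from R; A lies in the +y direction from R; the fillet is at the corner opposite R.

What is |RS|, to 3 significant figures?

44.8

R is at the origin; R and Z share the same y with |RZ| = 28.6 and Z on the −x side, so Z = (-28.6, 0.00). RA is vertical with |RA| = 45.8 and A on the +y side, so A = (0.00, 45.8). The virtual corner opposite R is at (-28.6, 45.8). Tangency of A1 to ZP means the radius SP is perpendicular to ZP and tangency of A1 to WA means the radius SW is perpendicular to WA, with radius 6.7, so the center S sits 6.7 in from both sides at S = (-21.9, 39.1). Then |RS| = |S − R| = 44.8.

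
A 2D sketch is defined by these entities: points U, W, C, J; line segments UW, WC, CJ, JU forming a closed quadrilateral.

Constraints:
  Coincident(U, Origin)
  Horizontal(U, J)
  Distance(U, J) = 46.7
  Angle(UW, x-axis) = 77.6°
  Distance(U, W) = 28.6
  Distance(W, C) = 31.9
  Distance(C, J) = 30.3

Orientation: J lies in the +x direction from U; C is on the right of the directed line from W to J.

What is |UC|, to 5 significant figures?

16.635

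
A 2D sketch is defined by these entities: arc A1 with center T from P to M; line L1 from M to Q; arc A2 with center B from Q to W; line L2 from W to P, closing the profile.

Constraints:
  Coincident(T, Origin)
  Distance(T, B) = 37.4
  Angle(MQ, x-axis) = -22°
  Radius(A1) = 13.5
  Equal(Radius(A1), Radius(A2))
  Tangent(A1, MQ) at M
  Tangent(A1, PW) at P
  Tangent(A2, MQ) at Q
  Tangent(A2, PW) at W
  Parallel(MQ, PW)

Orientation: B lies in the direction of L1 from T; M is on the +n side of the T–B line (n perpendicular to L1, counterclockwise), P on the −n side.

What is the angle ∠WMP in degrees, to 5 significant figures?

54.174°

The slot axis is L1's direction at -22.0°, so u = (cos -22.0°, sin -22.0°) = (0.92718, -0.37461) and n = (−sin -22.0°, cos -22.0°) = (0.37461, 0.92718). T is at the origin and B lies 37.4 along u from T, so B = 37.4·u = (34.677, -14.010). Tangency of A1 to both parallel lines with radius 13.5 puts M and P at T ± 13.5·n: M = (5.0572, 12.517), P = (-5.0572, -12.517). Equal radii place Q and W the same way about B: Q = B + 13.5·n = (39.734, -1.4933), W = B − 13.5·n = (29.619, -26.527). Then cos ∠WMP = MW·MP / (|MW||MP|), giving 54.174°.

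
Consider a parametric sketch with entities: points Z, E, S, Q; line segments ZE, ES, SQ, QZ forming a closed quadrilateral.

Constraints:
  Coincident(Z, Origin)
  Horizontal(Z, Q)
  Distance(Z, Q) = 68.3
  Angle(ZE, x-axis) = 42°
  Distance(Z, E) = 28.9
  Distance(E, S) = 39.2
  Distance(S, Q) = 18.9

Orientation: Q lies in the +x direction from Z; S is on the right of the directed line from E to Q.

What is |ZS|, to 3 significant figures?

51.1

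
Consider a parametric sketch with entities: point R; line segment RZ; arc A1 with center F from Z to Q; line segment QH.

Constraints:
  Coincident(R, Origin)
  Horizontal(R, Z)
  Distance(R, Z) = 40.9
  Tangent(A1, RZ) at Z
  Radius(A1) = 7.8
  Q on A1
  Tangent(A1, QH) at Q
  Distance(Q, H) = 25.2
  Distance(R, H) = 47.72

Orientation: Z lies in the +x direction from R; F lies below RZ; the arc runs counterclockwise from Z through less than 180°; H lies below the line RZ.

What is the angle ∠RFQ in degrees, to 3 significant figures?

13.2°

Checks: R.y = 0.00, Z.y = 0.00 ✓; |FQ| = 7.800 ✓; ∠(FQ, QH) = 90.00° ✓; |QH| = 25.20 ✓; |RH| = 47.72 ✓.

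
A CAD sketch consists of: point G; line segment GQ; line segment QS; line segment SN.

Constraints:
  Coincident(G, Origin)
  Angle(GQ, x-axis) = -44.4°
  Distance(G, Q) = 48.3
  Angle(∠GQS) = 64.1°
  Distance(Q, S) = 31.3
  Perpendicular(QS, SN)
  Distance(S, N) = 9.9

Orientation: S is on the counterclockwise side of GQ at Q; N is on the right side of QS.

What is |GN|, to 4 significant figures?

54.32

∠GQS = 64.1°, so QS runs at -44.4° + (180° − 64.1°) = 71.50° from the x-axis; with |QS| = 31.3, S = Q + 31.3·(cos 71.50°, sin 71.50°) = (44.44, -4.111). The perpendicularity gives SN at right angles to QS; with |SN| = 9.9 on the right of QS, N = S + 9.9·(0.9483, -0.3173) = (53.83, -7.253). Then |GN| = |N − G| = 54.32.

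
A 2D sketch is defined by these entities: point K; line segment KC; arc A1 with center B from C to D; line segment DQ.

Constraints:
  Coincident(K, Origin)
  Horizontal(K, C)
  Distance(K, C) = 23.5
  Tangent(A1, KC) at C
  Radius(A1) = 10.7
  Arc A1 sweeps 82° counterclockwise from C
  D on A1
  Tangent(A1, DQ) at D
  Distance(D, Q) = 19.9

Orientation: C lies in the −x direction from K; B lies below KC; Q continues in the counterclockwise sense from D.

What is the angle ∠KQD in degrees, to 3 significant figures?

43.9°

K is at the origin; KC is horizontal with |KC| = 23.5 and C on the −x side, so C = (-23.5, 0.00). Tangency of A1 to KC means the radius BC is perpendicular to KC, so B = C + (0, -10.7) = (-23.5, -10.7). On A1, C sits at bearing 90° from B; an 82° counterclockwise sweep puts D at bearing 172°, so D = B + 10.7·(cos 172°, sin 172°) = (-34.1, -9.21). A1 meets DQ tangentially, so BD is at right angles to DQ, so DQ runs along (−sin 172°, cos 172°); with |DQ| = 19.9, Q = (-36.9, -28.9). Then cos ∠KQD = QK·QD / (|QK||QD|), giving 43.9°.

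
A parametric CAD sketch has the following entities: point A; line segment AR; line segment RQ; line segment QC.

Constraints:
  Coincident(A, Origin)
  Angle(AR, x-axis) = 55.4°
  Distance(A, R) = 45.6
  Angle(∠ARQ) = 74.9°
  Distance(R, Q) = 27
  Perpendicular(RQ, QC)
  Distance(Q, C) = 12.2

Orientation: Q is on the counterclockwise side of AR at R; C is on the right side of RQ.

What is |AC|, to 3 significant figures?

58.2

∠ARQ = 74.9°, so RQ runs at 55.4° + (180° − 74.9°) = 160° from the x-axis; with |RQ| = 27.0, Q = R + 27.0·(cos 160°, sin 160°) = (0.442, 46.5). RQ ⟂ QC; with |QC| = 12.2 on the right of RQ, C = Q + 12.2·(0.334, 0.943) = (4.51, 58.0). Then |AC| = |C − A| = 58.2.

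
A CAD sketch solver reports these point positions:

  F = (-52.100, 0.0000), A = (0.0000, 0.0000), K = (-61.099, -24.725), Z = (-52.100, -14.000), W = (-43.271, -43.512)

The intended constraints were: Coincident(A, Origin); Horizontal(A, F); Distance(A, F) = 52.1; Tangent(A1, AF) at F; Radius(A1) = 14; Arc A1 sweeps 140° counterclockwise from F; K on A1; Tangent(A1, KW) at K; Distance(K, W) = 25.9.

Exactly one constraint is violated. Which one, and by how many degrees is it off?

Tangent(A1, KW) at K — off by 6.50°.

A = (0.00, 0.00) ✓; A.y = 0.00, F.y = 0.00 ✓; |AF| = 52.10 ✓; ∠(ZF, FA) = 90.00° ✓; |ZF| = 14.00 ✓; bearing(Z→K) − bearing(Z→F) = 140.0° ✓; |ZK| = 14.00 ✓; ∠(ZK, KW) = 96.50° ✗; |KW| = 25.90 ✓.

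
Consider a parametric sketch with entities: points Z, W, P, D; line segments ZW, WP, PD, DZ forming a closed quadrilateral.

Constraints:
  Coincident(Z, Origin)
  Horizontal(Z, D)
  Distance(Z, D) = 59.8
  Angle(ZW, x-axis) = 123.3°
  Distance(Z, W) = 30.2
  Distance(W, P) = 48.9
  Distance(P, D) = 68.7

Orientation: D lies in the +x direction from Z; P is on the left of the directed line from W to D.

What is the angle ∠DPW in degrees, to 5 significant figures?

84.536°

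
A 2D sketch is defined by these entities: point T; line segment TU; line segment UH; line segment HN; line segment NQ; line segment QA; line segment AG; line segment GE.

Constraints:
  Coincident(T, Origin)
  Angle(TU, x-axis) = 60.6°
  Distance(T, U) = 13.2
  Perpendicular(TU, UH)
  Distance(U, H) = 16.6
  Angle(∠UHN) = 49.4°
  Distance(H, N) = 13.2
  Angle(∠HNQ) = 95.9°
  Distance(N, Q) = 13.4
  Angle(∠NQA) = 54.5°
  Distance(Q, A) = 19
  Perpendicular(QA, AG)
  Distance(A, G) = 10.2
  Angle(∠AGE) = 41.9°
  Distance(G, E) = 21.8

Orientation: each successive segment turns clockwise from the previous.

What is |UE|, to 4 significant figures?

4.859

T is at the origin; TU runs at 60.6° with length 13.2, so U = (6.480, 11.50). The perpendicularity gives UH at right angles to TU, so UH runs at -29.40°; with |UH| = 16.6, H = (20.94, 3.351). ∠UHN = 49.4° gives HN at -160.0° from the x-axis; with |HN| = 13.2, N = (8.538, -1.164). ∠HNQ = 95.9° gives NQ at 115.9° from the x-axis; with |NQ| = 13.4, Q = (2.685, 10.89). ∠NQA = 54.5° gives QA at -9.600° from the x-axis; with |QA| = 19.0, A = (21.42, 7.722). The perpendicularity gives AG at right angles to QA, so AG runs at -99.60°; with |AG| = 10.2, G = (19.72, -2.335). ∠AGE = 41.9° gives GE at 122.3° from the x-axis; with |GE| = 21.8, E = (8.069, 16.09). Then |UE| = |E − U| = 4.859.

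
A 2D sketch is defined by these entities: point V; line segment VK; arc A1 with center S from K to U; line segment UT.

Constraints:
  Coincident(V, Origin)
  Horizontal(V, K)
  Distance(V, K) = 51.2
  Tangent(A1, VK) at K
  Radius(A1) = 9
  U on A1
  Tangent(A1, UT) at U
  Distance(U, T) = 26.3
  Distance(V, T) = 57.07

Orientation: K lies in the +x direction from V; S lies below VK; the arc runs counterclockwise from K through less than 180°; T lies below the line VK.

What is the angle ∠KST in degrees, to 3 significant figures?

166°

V is at the origin; V and K share the same y with |VK| = 51.2 and K on the +x side, so K = (51.2, 0.00). A1 meets VK tangentially, so SK is at right angles to VK, so S = K + (0, -9) = (51.2, -9.00). Since SU ⟂ UT (tangency), |ST| = √(9.0² + 26.3²) = 27.8 regardless of where U sits on A1. So T lies on both circle(V, 57.07) and circle(S, 27.8); the below-VK intersection is T = (44.3, -35.9). U is the foot of the tangent from T: U = (42.2, -9.72).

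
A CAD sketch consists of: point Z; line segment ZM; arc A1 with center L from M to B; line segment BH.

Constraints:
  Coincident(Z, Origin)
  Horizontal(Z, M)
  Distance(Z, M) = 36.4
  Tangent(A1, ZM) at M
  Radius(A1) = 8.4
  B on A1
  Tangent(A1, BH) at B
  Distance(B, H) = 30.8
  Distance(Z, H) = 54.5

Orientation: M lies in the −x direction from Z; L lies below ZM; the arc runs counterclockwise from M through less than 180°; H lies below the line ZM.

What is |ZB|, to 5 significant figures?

45.753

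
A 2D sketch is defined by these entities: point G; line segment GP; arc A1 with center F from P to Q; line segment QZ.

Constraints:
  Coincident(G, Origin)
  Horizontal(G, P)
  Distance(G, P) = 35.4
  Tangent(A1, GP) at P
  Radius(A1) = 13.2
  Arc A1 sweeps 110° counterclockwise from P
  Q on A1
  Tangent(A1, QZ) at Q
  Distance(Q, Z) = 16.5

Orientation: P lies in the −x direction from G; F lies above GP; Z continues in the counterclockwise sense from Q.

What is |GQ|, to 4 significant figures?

29.03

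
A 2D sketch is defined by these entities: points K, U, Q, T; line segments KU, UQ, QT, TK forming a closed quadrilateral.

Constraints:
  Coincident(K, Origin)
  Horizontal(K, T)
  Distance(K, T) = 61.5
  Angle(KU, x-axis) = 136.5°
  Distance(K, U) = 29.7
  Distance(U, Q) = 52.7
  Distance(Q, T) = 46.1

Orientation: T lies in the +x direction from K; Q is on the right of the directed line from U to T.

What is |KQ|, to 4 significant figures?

23.03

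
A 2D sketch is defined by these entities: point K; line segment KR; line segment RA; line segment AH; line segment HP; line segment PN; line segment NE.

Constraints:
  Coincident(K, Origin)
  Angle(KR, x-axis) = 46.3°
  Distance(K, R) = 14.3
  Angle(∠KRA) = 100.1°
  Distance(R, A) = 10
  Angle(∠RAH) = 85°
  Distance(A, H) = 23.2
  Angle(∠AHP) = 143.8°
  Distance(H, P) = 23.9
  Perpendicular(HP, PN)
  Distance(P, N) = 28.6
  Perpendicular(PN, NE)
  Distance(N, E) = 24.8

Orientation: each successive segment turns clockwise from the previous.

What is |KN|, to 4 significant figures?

28.00

∠AHP = 143.8° gives HP at -164.8° from the x-axis; with |HP| = 23.9, P = (-19.33, -19.59). HP ⟂ PN, so PN runs at 105.2°; with |PN| = 28.6, N = (-26.83, 8.006). Then |KN| = |N − K| = 28.00.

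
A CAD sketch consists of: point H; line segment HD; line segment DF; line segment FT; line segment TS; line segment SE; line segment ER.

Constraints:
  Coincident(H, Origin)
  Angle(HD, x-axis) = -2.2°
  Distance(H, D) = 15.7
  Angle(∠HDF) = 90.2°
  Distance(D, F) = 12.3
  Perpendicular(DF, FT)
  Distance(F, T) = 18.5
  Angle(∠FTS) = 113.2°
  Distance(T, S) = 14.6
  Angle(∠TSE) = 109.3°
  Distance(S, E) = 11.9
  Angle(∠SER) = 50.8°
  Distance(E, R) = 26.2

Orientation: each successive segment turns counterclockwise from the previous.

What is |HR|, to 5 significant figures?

17.140

H is at the origin; HD runs at -2.2° with length 15.7, so D = (15.688, -0.60269). ∠HDF = 90.2° gives DF at 87.600° from the x-axis; with |DF| = 12.3, F = (16.203, 11.687). DF is perpendicular to FT, so FT runs at 177.60°; with |FT| = 18.5, T = (-2.2803, 12.461). ∠FTS = 113.2° gives TS at -115.60° from the x-axis; with |TS| = 14.6, S = (-8.5887, -0.70553). ∠TSE = 109.3° gives SE at -44.900° from the x-axis; with |SE| = 11.9, E = (-0.15948, -9.1054). ∠SER = 50.8° gives ER at 84.300° from the x-axis; with |ER| = 26.2, R = (2.4427, 16.965). Then |HR| = |R − H| = 17.140.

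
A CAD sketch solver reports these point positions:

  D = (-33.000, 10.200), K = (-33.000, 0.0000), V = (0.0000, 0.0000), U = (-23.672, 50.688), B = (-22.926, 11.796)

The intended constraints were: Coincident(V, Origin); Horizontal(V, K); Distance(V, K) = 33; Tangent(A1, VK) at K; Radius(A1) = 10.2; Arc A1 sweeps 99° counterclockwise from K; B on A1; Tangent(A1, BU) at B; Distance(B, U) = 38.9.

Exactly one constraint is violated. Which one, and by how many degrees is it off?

Tangent(A1, BU) at B — off by 7.90°.

V = (0.00, 0.00) ✓; V.y = 0.00, K.y = 0.00 ✓; |VK| = 33.00 ✓; ∠(DK, KV) = 90.00° ✓; |DK| = 10.20 ✓; bearing(D→B) − bearing(D→K) = 99.00° ✓; |DB| = 10.20 ✓; ∠(DB, BU) = 97.90° ✗; |BU| = 38.90 ✓.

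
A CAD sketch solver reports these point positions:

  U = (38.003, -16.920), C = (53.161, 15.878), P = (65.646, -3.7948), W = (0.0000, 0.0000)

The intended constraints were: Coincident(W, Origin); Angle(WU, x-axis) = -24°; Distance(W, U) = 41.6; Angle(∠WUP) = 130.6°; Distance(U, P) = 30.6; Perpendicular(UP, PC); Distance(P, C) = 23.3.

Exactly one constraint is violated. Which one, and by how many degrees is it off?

Perpendicular(UP, PC) — off by 7.00°.

W = (0.00, 0.00) ✓; WU at -24.00° ✓; |WU| = 41.60 ✓; ∠WUP = 130.6° ✓; |UP| = 30.60 ✓; ∠(UP, PC) = 97.00° ✗; |PC| = 23.30 ✓.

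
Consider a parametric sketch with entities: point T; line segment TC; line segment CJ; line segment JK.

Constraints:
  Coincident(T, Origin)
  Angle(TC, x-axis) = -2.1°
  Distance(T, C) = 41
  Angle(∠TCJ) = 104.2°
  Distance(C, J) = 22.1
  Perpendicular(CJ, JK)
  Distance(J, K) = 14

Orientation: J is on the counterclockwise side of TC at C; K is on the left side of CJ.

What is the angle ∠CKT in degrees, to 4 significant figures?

71.04°

T is at the origin; TC runs at -2.1° with length 41.0, so C = 41.0·(cos -2.1°, sin -2.1°) = (40.97, -1.502). ∠TCJ = 104.2°, so CJ runs at -2.1° + (180° − 104.2°) = 73.70° from the x-axis; with |CJ| = 22.1, J = C + 22.1·(cos 73.70°, sin 73.70°) = (47.18, 19.71). CJ is perpendicular to JK; with |JK| = 14.0 on the left of CJ, K = J + 14.0·(-0.9598, 0.2807) = (33.74, 23.64). Then cos ∠CKT = KC·KT / (|KC||KT|), giving 71.04°.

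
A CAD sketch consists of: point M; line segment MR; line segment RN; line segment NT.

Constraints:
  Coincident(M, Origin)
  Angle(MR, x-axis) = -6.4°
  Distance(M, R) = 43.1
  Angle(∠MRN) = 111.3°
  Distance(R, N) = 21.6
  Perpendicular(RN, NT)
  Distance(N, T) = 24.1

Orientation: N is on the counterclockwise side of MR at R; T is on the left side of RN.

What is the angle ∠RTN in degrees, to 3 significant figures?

41.9°

M is at the origin; MR runs at -6.4° with length 43.1, so R = 43.1·(cos -6.4°, sin -6.4°) = (42.8, -4.80). ∠MRN = 111.3°, so RN runs at -6.4° + (180° − 111.3°) = 62.3° from the x-axis; with |RN| = 21.6, N = R + 21.6·(cos 62.3°, sin 62.3°) = (52.9, 14.3). RN is perpendicular to NT; with |NT| = 24.1 on the left of RN, T = N + 24.1·(-0.885, 0.465) = (31.5, 25.5). Then cos ∠RTN = TR·TN / (|TR||TN|), giving 41.9°.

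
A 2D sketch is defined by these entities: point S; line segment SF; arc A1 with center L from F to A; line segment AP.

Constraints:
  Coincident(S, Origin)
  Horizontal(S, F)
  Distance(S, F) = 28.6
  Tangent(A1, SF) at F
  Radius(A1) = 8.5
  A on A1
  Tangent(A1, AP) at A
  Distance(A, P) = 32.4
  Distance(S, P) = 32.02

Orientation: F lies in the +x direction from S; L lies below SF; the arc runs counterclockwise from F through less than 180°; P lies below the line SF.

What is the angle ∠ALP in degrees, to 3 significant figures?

75.3°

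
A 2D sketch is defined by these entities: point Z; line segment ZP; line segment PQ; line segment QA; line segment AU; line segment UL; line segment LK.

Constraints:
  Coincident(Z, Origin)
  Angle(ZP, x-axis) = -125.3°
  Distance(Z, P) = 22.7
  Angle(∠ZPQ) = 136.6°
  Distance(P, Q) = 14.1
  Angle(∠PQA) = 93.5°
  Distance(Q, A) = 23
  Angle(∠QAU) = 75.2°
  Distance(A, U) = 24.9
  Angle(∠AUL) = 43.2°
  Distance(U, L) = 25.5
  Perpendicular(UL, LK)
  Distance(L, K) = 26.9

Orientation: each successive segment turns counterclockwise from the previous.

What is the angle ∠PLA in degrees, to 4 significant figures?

118.4°

Z is at the origin; ZP runs at -125.3° with length 22.7, so P = (-13.12, -18.53). ∠ZPQ = 136.6° gives PQ at -81.90° from the x-axis; with |PQ| = 14.1, Q = (-11.13, -32.49). ∠PQA = 93.5° gives QA at 4.600° from the x-axis; with |QA| = 23.0, A = (11.80, -30.64). ∠QAU = 75.2° gives AU at 109.4° from the x-axis; with |AU| = 24.9, U = (3.524, -7.155). ∠AUL = 43.2° gives UL at -113.8° from the x-axis; with |UL| = 25.5, L = (-6.766, -30.49). Then cos ∠PLA = LP·LA / (|LP||LA|), giving 118.4°.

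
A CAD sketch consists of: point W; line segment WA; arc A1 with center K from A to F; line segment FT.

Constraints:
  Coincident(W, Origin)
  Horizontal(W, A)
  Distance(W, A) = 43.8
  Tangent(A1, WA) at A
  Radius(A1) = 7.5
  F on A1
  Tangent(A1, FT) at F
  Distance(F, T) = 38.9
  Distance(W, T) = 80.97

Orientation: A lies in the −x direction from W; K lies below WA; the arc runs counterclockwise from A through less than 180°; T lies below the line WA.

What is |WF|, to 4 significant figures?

49.78

Checks: ∠(KA, AW) = 90.00° ✓; |KF| = 7.500 ✓; ∠(KF, FT) = 90.00° ✓; |FT| = 38.90 ✓; |WT| = 80.97 ✓.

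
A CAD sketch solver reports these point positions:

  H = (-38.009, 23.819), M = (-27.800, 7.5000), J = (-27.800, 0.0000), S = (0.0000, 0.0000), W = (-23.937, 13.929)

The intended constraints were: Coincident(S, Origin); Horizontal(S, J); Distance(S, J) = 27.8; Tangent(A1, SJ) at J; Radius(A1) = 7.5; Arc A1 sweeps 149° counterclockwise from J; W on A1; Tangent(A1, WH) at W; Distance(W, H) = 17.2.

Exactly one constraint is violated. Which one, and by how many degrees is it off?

Tangent(A1, WH) at W — off by 4.10°.

S = (0.00, 0.00) ✓; S.y = 0.00, J.y = 0.00 ✓; |SJ| = 27.80 ✓; ∠(MJ, JS) = 90.00° ✓; |MJ| = 7.500 ✓; bearing(M→W) − bearing(M→J) = 149.0° ✓; |MW| = 7.500 ✓; ∠(MW, WH) = 94.10° ✗; |WH| = 17.20 ✓.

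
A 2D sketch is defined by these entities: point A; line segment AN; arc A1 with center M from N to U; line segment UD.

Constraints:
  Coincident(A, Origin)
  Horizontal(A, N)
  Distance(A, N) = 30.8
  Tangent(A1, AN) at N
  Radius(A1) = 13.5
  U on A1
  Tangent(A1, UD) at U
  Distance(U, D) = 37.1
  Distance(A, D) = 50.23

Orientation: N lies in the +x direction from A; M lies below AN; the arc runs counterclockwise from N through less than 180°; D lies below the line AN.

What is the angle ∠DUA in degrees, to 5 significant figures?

116.85°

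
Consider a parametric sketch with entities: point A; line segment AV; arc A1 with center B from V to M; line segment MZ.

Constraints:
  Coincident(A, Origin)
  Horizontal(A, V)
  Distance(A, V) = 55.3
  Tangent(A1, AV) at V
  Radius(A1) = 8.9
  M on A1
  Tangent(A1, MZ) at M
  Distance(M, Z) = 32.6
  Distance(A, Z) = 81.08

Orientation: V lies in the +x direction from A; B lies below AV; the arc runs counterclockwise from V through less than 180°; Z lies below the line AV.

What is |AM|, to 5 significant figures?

51.095

A is at the origin; AV is horizontal with |AV| = 55.3 and V on the +x side, so V = (55.300, 0.0000). Since A1 is tangent to AV there, BV ⟂ AV, so B = V + (0, -8.9) = (55.300, -8.9000). Since BM ⟂ MZ (tangency), |BZ| = √(8.9² + 32.6²) = 33.793 regardless of where M sits on A1. So Z lies on both circle(A, 81.08) and circle(B, 33.793); the below-AV intersection is Z = (71.253, -38.690). M is the foot of the tangent from Z: M = (48.838, -15.020).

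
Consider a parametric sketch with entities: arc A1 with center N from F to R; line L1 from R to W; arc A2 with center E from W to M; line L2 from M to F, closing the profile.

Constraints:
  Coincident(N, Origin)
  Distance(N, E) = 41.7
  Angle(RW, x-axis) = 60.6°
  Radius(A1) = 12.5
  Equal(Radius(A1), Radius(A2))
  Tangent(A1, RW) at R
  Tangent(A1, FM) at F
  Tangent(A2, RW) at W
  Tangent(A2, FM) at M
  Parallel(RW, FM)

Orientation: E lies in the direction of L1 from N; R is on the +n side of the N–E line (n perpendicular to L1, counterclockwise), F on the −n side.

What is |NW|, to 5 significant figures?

43.533

Tangency of A1 to both parallel lines with radius 12.5 puts R and F at N ± 12.5·n: R = (-10.890, 6.1363), F = (10.890, -6.1363). Equal radii place W and M the same way about E: W = E + 12.5·n = (9.5805, 42.466), M = E − 12.5·n = (31.361, 30.193). Then |NW| = |W − N| = 43.533.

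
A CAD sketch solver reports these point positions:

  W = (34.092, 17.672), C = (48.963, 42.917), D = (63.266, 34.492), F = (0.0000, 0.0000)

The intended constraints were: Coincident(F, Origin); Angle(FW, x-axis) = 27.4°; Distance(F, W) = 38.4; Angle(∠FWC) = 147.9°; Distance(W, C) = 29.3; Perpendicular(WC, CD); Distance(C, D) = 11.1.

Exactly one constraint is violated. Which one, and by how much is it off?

Distance(C, D) = 11.1 — off by 5.50.

F = (0.00, 0.00) ✓; FW at 27.40° ✓; |FW| = 38.40 ✓; ∠FWC = 147.9° ✓; |WC| = 29.30 ✓; ∠(WC, CD) = 90.00° ✓; |CD| = 16.60 ✗.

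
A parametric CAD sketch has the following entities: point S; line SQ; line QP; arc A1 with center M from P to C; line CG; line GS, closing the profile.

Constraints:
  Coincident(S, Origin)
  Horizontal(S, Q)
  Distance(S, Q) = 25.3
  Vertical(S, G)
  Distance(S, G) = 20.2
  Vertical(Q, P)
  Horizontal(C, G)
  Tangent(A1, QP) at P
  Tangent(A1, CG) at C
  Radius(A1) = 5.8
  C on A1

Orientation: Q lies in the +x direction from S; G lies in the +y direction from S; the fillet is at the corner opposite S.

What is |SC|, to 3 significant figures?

28.1

The virtual corner opposite S is at (25.3, 20.2). Tangency of A1 to QP means the radius MP is perpendicular to QP and since A1 is tangent to CG there, MC ⟂ CG, with radius 5.8, so the center M sits 5.8 in from both sides at M = (19.5, 14.4). That places the tangent points at P = (25.3, 14.4) on QP and C = (19.5, 20.2) on CG. Then |SC| = |C − S| = 28.1.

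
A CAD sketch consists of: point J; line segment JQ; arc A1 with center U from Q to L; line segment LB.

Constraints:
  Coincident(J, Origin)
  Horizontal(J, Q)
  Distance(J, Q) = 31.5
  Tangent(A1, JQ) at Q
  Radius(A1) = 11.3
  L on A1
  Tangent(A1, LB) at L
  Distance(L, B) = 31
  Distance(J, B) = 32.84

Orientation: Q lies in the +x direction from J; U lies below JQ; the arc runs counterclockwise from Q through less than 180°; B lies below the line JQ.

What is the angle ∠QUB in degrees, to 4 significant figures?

129.5°

Checks: |UL| = 11.30 ✓; ∠(UL, LB) = 90.00° ✓; |LB| = 31.00 ✓; |JB| = 32.84 ✓.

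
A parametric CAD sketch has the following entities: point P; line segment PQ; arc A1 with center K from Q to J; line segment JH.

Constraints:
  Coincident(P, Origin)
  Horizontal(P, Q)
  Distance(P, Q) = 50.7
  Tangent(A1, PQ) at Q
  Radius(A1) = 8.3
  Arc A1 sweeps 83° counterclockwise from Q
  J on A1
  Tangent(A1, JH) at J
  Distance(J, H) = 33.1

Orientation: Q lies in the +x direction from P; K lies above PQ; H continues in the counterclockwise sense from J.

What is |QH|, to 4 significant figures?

41.98

On A1, Q sits at bearing -90° from K; an 83° counterclockwise sweep puts J at bearing -7°, so J = K + 8.3·(cos -7°, sin -7°) = (58.94, 7.288). A1 meets JH tangentially, so KJ is at right angles to JH, so JH runs along (−sin -7°, cos -7°); with |JH| = 33.1, H = (62.97, 40.14). Then |QH| = |H − Q| = 41.98.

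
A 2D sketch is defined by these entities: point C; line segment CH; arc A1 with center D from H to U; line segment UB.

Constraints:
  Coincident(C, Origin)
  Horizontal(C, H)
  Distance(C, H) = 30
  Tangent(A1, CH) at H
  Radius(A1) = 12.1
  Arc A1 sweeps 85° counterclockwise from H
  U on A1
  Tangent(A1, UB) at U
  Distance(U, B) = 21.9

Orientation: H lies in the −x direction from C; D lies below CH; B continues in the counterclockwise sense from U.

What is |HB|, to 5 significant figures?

35.705

C is at the origin; C and H share the same y with |CH| = 30.0 and H on the −x side, so H = (-30.000, 0.0000). A1 meets CH tangentially, so DH is at right angles to CH, so D = H + (0, -12.1) = (-30.000, -12.100). On A1, H sits at bearing 90° from D; an 85° counterclockwise sweep puts U at bearing 175°, so U = D + 12.1·(cos 175°, sin 175°) = (-42.054, -11.045). Since A1 is tangent to UB there, DU ⟂ UB, so UB runs along (−sin 175°, cos 175°); with |UB| = 21.9, B = (-43.963, -32.862). Then |HB| = |B − H| = 35.705.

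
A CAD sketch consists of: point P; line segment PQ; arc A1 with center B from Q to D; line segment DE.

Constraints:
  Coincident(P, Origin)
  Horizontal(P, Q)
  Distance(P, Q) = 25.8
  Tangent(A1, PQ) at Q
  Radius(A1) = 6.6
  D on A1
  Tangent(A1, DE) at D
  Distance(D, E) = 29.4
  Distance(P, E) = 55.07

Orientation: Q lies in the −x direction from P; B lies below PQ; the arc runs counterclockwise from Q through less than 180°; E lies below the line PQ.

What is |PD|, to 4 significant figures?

31.34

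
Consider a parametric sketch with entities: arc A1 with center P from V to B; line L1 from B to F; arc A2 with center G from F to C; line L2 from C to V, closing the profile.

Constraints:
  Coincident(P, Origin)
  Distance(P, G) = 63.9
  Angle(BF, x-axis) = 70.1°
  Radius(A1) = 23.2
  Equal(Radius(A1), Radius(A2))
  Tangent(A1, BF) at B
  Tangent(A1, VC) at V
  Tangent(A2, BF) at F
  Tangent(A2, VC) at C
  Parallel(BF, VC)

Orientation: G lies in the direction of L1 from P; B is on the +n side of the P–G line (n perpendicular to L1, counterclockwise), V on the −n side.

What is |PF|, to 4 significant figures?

67.98

The slot axis is L1's direction at 70.1°, so u = (cos 70.1°, sin 70.1°) = (0.3404, 0.9403) and n = (−sin 70.1°, cos 70.1°) = (-0.9403, 0.3404). P is at the origin and G lies 63.9 along u from P, so G = 63.9·u = (21.75, 60.08). Tangency of A1 to both parallel lines with radius 23.2 puts B and V at P ± 23.2·n: B = (-21.81, 7.897), V = (21.81, -7.897). Equal radii place F and C the same way about G: F = G + 23.2·n = (-0.06443, 67.98), C = G − 23.2·n = (43.56, 52.19). Then |PF| = |F − P| = 67.98.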